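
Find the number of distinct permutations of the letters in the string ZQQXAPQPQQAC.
12! / (1! × 2! × 1! × 1! × 2! × 5!) = 997920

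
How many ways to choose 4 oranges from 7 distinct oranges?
C(7,4) = 7!/(4!×3!) = 35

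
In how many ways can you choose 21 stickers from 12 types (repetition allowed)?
C(21+12-1, 12-1) = C(32, 11) = 129024480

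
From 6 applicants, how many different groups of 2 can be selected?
C(6,2) = 6!/(2!×4!) = 15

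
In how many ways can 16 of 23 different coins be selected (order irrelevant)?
C(23,16) = 23!/(16!×7!) = 245157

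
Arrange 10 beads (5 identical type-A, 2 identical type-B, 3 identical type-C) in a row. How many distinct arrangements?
10! / (5! × 2! × 3!) = 2520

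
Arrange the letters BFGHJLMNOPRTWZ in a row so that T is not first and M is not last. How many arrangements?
By inclusion-exclusion: 14! - 2×(14-1)! + (14-2)! = 87178291200 - 12454041600 + 479001600 = 75203251200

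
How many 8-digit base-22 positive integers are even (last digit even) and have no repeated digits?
Last∈{0,2,4,6,8,10,12,14,16,18,20}. Last=0: 586051200. Last nonzero: 10×20×P(20,6) = 5581440000. Total = 6167491200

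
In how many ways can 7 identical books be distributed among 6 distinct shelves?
C(7+6-1, 6-1) = C(12, 5) = 792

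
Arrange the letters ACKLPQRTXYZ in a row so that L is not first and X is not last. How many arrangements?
By inclusion-exclusion: 11! - 2×(11-1)! + (11-2)! = 39916800 - 7257600 + 362880 = 33022080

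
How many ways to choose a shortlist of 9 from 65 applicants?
C(65,9) = 65!/(9!×56!) = 31966749880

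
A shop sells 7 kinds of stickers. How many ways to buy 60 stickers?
C(60+7-1, 7-1) = C(66, 6) = 90858768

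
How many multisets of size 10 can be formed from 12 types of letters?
C(10+12-1, 12-1) = C(21, 11) = 352716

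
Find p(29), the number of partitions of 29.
Pentagonal recurrence p(n) = p(n-1) + p(n-2) - p(n-5) - p(n-7) + p(n-12) + p(n-15) - ... gives p(0..28) = 1, 1, 2, 3, 5, 7, 11, 15, 22, 30, 42, 56, 77, 101, 135, 176, 231, 297, 385, 490, 627, 792, 1002, 1255, 1575, 1958, 2436, 3010, 3718. p(29) = p(28) + p(27) - p(24) - p(22) + p(17) + p(14) - p(7) - p(3) = 3718 + 3010 - 1575 - 1002 + 297 + 135 - 15 - 3 = 4565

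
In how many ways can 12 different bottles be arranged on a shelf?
12! = 479001600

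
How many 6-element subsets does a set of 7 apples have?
C(7,6) = 7!/(6!×1!) = 7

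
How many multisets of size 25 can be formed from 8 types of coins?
C(25+8-1, 8-1) = C(32, 7) = 3365856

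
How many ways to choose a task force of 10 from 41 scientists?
C(41,10) = 41!/(10!×31!) = 1121099408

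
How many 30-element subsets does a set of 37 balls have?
C(37,30) = 37!/(30!×7!) = 10295472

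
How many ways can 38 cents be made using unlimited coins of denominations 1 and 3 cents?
Coefficient of x^38 in 1/(1-x^1) · 1/(1-x^3). Use j coins of 3 for j = 0..⌊38/3⌋ = 12, the rest in 1s: 12 + 1 = 13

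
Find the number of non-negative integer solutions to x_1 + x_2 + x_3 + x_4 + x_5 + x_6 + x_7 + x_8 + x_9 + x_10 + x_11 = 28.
C(28+11-1, 11-1) = C(38, 10) = 472733756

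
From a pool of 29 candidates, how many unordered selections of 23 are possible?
C(29,23) = 29!/(23!×6!) = 475020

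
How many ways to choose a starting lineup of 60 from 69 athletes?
C(69,60) = 69!/(60!×9!) = 56672074888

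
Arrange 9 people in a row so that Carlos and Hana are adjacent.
Treat as block: (9-1)! × 2! = 40320 × 2 = 80640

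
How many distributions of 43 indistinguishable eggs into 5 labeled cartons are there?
C(43+5-1, 5-1) = C(47, 4) = 178365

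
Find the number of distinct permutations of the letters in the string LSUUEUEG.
8! / (3! × 1! × 1! × 2! × 1!) = 3360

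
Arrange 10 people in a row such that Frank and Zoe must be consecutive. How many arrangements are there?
Treat the 2 as one block: (10-2+1)! × 2! = 362880 × 2 = 725760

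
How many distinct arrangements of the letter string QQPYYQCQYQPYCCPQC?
17! / (4! × 3! × 4! × 6!) = 142942800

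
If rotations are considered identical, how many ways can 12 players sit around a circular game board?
Circular: fix one position, arrange the rest. (12-1)! = 39916800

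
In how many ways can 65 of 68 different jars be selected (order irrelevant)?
C(68,65) = 68!/(65!×3!) = 50116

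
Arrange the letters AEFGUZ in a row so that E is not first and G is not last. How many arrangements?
By inclusion-exclusion: 6! - 2×(6-1)! + (6-2)! = 720 - 240 + 24 = 504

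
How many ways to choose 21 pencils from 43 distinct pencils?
C(43,21) = 43!/(21!×22!) = 1052049481860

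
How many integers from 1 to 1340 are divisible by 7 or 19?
⌊1340/7⌋ + ⌊1340/19⌋ - ⌊1340/133⌋ = 191 + 70 - 10 = 251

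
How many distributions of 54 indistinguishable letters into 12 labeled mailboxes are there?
C(54+12-1, 12-1) = C(65, 11) = 895068996640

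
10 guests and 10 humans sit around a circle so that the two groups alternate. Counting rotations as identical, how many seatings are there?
Fix one of the guests: (10-1)! ways for the remaining guests, × 10! ways for the humans = 362880 × 3628800 = 1316818944000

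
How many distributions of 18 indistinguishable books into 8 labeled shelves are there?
C(18+8-1, 8-1) = C(25, 7) = 480700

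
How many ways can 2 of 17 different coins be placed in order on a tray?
P(17,2) = 17!/(17-2)! = 272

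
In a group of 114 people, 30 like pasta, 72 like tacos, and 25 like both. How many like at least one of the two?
|A∪B| = |A| + |B| - |A∩B| = 30 + 72 - 25 = 77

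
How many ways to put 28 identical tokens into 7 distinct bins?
C(28+7-1, 7-1) = C(34, 6) = 1344904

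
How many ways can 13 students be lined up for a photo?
13! = 6227020800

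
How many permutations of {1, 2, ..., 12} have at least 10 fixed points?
Exactly j fixed points: C(12,j)·!(12-j); sum over j ≥ 10 (derangement numbers via !m = (m-1)·(!(m-1) + !(m-2)): !0..!2 = 1, 0, 1). Σ_{j=10}^{12} C(12,j)·!(12-j) = C(12,10)·!2 + C(12,11)·!1 + C(12,12)·!0 = 66·1 + 12·0 + 1·1 = 67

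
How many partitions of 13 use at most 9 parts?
By conjugation, equals partitions of 13 into parts ≤ 9. Let r_j(i) = number of partitions of i into parts ≤ j, for i = 0..13. r_1(i) = 1 for all i; r_j(i) = r_{j-1}(i) + r_j(i-j). Rows j = 2..9: ≤2: 1 1 2 2 3 3 4 4 5 5 6 6 7 7; ≤3: 1 1 2 3 4 5 7 8 10 12 14 16 19 21; ≤4: 1 1 2 3 5 6 9 11 15 18 23 27 34 39; ≤5: 1 1 2 3 5 7 10 13 18 23 30 37 47 57; ≤6: 1 1 2 3 5 7 11 14 20 26 35 44 58 71; ≤7: 1 1 2 3 5 7 11 15 21 28 38 49 65 82; ≤8: 1 1 2 3 5 7 11 15 22 29 40 52 70 89; ≤9: 1 1 2 3 5 7 11 15 22 30 41 54 73 94. r_9(13) = 94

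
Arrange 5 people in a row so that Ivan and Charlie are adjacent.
Treat as block: (5-1)! × 2! = 24 × 2 = 48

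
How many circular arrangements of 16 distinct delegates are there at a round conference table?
Circular: fix one position, arrange the rest. (16-1)! = 1307674368000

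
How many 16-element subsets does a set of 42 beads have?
C(42,16) = 42!/(16!×26!) = 166509721602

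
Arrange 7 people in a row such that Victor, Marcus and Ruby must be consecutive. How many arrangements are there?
Treat the 3 as one block: (7-3+1)! × 3! = 120 × 6 = 720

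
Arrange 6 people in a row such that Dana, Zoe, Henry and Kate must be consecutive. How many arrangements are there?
Treat the 4 as one block: (6-4+1)! × 4! = 6 × 24 = 144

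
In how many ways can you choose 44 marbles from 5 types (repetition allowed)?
C(44+5-1, 5-1) = C(48, 4) = 194580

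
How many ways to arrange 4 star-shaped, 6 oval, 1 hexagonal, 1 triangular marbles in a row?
12! / (4! × 6! × 1! × 1!) = 27720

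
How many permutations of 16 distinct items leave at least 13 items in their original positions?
Exactly j fixed points: C(16,j)·!(16-j); sum over j ≥ 13 (derangement numbers via !m = (m-1)·(!(m-1) + !(m-2)): !0..!3 = 1, 0, 1, 2). Σ_{j=13}^{16} C(16,j)·!(16-j) = C(16,13)·!3 + C(16,14)·!2 + C(16,15)·!1 + C(16,16)·!0 = 560·2 + 120·1 + 16·0 + 1·1 = 1241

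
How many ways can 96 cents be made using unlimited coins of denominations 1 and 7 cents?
Coefficient of x^96 in 1/(1-x^1) · 1/(1-x^7). Use j coins of 7 for j = 0..⌊96/7⌋ = 13, the rest in 1s: 13 + 1 = 14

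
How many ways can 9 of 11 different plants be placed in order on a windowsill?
P(11,9) = 11!/(11-9)! = 19958400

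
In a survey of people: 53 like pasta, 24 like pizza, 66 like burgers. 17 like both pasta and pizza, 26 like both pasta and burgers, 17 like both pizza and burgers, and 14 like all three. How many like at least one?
|A∪B∪C| = 53+24+66-17-26-17+14 = 97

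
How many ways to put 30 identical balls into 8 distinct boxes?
C(30+8-1, 8-1) = C(37, 7) = 10295472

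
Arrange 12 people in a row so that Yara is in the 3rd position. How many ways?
Fix one position: (12-1)! = 39916800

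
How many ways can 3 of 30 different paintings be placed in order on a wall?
P(30,3) = 30!/(30-3)! = 24360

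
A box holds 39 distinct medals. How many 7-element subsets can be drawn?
C(39,7) = 39!/(7!×32!) = 15380937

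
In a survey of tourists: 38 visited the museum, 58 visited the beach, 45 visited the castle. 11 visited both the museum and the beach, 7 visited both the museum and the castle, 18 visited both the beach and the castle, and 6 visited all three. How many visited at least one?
|A∪B∪C| = 38+58+45-11-7-18+6 = 111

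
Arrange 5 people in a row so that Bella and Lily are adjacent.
Treat as block: (5-1)! × 2! = 24 × 2 = 48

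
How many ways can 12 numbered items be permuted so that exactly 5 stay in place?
Choose the 5 fixed points C(12,5) = 792, derange the rest: !7 = Σ_{j=0}^{7} (-1)^j·7!/j! = 5040 - 5040 + 2520 - 840 + 210 - 42 + 7 - 1 = 1854. Product = 792 × 1854 = 1468368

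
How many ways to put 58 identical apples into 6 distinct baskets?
C(58+6-1, 6-1) = C(63, 5) = 7028847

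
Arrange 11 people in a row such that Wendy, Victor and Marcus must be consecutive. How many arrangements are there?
Treat the 3 as one block: (11-3+1)! × 3! = 362880 × 6 = 2177280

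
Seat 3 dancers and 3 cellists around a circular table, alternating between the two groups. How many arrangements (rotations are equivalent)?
Fix one of the dancers: (3-1)! ways for the remaining dancers, × 3! ways for the cellists = 2 × 6 = 12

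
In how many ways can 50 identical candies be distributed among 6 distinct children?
C(50+6-1, 6-1) = C(55, 5) = 3478761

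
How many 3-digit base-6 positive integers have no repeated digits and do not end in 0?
Last digit: 5 nonzero choices. First digit: 4 (nonzero, ≠last). Middle 1: P(4,1) = 4. Total = 80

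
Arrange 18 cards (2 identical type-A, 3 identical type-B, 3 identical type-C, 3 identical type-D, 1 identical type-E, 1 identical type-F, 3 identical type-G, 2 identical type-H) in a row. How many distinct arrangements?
18! / (2! × 3! × 3! × 3! × 1! × 1! × 3! × 2!) = 1235025792000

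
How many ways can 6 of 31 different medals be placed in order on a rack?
P(31,6) = 31!/(31-6)! = 530122320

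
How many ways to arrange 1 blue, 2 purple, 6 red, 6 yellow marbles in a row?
15! / (1! × 2! × 6! × 6!) = 1261260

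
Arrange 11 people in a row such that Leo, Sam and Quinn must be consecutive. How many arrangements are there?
Treat the 3 as one block: (11-3+1)! × 3! = 362880 × 6 = 2177280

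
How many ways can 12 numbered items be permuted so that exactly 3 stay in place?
Choose the 3 fixed points C(12,3) = 220, derange the rest: !9 = Σ_{j=0}^{9} (-1)^j·9!/j! = 362880 - 362880 + 181440 - 60480 + 15120 - 3024 + 504 - 72 + 9 - 1 = 133496. Product = 220 × 133496 = 29369120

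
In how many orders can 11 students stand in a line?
11! = 39916800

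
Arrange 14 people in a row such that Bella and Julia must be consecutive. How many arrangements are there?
Treat the 2 as one block: (14-2+1)! × 2! = 6227020800 × 2 = 12454041600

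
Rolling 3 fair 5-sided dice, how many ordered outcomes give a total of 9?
Coefficient of x^9 in (x + x² + ... + x^5)^3. By inclusion-exclusion on dice exceeding 5: Σ_j (-1)^j C(3,j)·C(9-1-5j, 2) = C(3,0)·C(8,2) - C(3,1)·C(3,2) = 1·28 - 3·3 = 19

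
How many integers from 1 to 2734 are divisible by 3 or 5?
⌊2734/3⌋ + ⌊2734/5⌋ - ⌊2734/15⌋ = 911 + 546 - 182 = 1275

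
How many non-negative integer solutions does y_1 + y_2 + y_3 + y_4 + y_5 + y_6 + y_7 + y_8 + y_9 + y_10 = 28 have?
C(28+10-1, 10-1) = C(37, 9) = 124403620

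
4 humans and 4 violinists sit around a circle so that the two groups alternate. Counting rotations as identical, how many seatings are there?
Fix one of the humans: (4-1)! ways for the remaining humans, × 4! ways for the violinists = 6 × 24 = 144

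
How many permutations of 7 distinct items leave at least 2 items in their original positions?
Exactly j fixed points: C(7,j)·!(7-j); sum over j ≥ 2 (derangement numbers via !m = (m-1)·(!(m-1) + !(m-2)): !0..!5 = 1, 0, 1, 2, 9, 44). Σ_{j=2}^{7} C(7,j)·!(7-j) = C(7,2)·!5 + C(7,3)·!4 + C(7,4)·!3 + C(7,5)·!2 + C(7,6)·!1 + C(7,7)·!0 = 21·44 + 35·9 + 35·2 + 21·1 + 7·0 + 1·1 = 1331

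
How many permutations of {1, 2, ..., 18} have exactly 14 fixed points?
Choose the 14 fixed points C(18,14) = 3060, derange the rest: !4 = Σ_{j=0}^{4} (-1)^j·4!/j! = 24 - 24 + 12 - 4 + 1 = 9. Product = 3060 × 9 = 27540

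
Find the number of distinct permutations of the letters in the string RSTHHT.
6! / (1! × 2! × 1! × 2!) = 180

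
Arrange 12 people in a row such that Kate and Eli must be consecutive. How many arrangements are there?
Treat the 2 as one block: (12-2+1)! × 2! = 39916800 × 2 = 79833600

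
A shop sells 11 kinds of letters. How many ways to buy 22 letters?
C(22+11-1, 11-1) = C(32, 10) = 64512240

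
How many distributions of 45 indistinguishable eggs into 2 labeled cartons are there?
C(45+2-1, 2-1) = C(46, 1) = 46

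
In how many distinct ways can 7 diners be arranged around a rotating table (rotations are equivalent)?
Circular: fix one position, arrange the rest. (7-1)! = 720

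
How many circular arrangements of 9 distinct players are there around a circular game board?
Circular: fix one position, arrange the rest. (9-1)! = 40320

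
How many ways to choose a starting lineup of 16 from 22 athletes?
C(22,16) = 22!/(16!×6!) = 74613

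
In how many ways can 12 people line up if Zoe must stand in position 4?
Fix one position: (12-1)! = 39916800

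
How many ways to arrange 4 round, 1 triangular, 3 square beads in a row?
8! / (4! × 1! × 3!) = 280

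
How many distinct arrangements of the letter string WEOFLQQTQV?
10! / (1! × 1! × 1! × 1! × 3! × 1! × 1! × 1!) = 604800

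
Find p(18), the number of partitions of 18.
Pentagonal recurrence p(n) = p(n-1) + p(n-2) - p(n-5) - p(n-7) + p(n-12) + p(n-15) - ... gives p(0..17) = 1, 1, 2, 3, 5, 7, 11, 15, 22, 30, 42, 56, 77, 101, 135, 176, 231, 297. p(18) = p(17) + p(16) - p(13) - p(11) + p(6) + p(3) = 297 + 231 - 101 - 56 + 11 + 3 = 385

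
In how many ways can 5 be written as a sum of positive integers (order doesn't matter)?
Pentagonal recurrence p(n) = p(n-1) + p(n-2) - p(n-5) - p(n-7) + p(n-12) + p(n-15) - ... gives p(0..4) = 1, 1, 2, 3, 5. p(5) = p(4) + p(3) - p(0) = 5 + 3 - 1 = 7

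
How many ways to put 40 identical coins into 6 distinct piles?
C(40+6-1, 6-1) = C(45, 5) = 1221759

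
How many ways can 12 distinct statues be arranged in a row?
12! = 479001600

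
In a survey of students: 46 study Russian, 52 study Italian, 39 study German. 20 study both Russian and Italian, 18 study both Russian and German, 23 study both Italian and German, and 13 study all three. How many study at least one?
|A∪B∪C| = 46+52+39-20-18-23+13 = 89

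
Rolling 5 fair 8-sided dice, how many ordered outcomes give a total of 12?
Coefficient of x^12 in (x + x² + ... + x^8)^5. By inclusion-exclusion on dice exceeding 8: Σ_j (-1)^j C(5,j)·C(12-1-8j, 4) = C(5,0)·C(11,4) = 1·330 = 330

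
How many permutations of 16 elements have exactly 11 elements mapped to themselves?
Choose the 11 fixed points C(16,11) = 4368, derange the rest: !5 = Σ_{j=0}^{5} (-1)^j·5!/j! = 120 - 120 + 60 - 20 + 5 - 1 = 44. Product = 4368 × 44 = 192192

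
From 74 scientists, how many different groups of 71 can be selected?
C(74,71) = 74!/(71!×3!) = 64824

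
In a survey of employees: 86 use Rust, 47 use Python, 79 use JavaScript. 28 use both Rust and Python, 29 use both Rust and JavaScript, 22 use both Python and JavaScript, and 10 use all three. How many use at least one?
|A∪B∪C| = 86+47+79-28-29-22+10 = 143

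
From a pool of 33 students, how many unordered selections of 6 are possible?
C(33,6) = 33!/(6!×27!) = 1107568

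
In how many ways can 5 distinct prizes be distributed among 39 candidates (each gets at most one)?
P(39,5) = 39!/(39-5)! = 69090840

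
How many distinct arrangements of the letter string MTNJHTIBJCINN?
13! / (2! × 1! × 2! × 3! × 1! × 1! × 2! × 1!) = 129729600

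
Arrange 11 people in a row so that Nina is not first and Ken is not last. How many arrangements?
By inclusion-exclusion: 11! - 2×(11-1)! + (11-2)! = 39916800 - 7257600 + 362880 = 33022080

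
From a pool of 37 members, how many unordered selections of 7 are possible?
C(37,7) = 37!/(7!×30!) = 10295472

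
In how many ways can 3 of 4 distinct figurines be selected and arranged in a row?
P(4,3) = 4!/(4-3)! = 24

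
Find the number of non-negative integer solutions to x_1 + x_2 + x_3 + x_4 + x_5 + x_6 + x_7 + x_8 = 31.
C(31+8-1, 8-1) = C(38, 7) = 12620256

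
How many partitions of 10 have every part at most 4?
Let r_j(i) = number of partitions of i into parts ≤ j, for i = 0..10. r_1(i) = 1 for all i; r_j(i) = r_{j-1}(i) + r_j(i-j). Rows j = 2..4: ≤2: 1 1 2 2 3 3 4 4 5 5 6; ≤3: 1 1 2 3 4 5 7 8 10 12 14; ≤4: 1 1 2 3 5 6 9 11 15 18 23. r_4(10) = 23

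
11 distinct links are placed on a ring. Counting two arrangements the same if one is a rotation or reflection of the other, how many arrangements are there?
(11-1)!/2 = 3628800/2 = 1814400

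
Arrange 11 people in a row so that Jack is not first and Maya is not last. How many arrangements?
By inclusion-exclusion: 11! - 2×(11-1)! + (11-2)! = 39916800 - 7257600 + 362880 = 33022080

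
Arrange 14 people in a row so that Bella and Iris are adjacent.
Treat as block: (14-1)! × 2! = 6227020800 × 2 = 12454041600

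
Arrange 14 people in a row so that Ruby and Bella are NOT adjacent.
Total - adjacent = 14! - (14-1)!×2 = 87178291200 - 12454041600 = 74724249600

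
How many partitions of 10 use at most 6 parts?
By conjugation, equals partitions of 10 into parts ≤ 6. Let r_j(i) = number of partitions of i into parts ≤ j, for i = 0..10. r_1(i) = 1 for all i; r_j(i) = r_{j-1}(i) + r_j(i-j). Rows j = 2..6: ≤2: 1 1 2 2 3 3 4 4 5 5 6; ≤3: 1 1 2 3 4 5 7 8 10 12 14; ≤4: 1 1 2 3 5 6 9 11 15 18 23; ≤5: 1 1 2 3 5 7 10 13 18 23 30; ≤6: 1 1 2 3 5 7 11 14 20 26 35. r_6(10) = 35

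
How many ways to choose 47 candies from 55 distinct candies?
C(55,47) = 55!/(47!×8!) = 1217566350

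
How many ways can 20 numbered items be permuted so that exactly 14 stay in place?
Choose the 14 fixed points C(20,14) = 38760, derange the rest: !6 = Σ_{j=0}^{6} (-1)^j·6!/j! = 720 - 720 + 360 - 120 + 30 - 6 + 1 = 265. Product = 38760 × 265 = 10271400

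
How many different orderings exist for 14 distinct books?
14! = 87178291200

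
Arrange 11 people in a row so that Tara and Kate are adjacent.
Treat as block: (11-1)! × 2! = 3628800 × 2 = 7257600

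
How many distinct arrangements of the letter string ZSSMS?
5! / (1! × 3! × 1!) = 20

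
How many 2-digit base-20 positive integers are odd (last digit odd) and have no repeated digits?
Last∈{1,3,5,7,9,11,13,15,17,19}. Last=0: 0. Last nonzero: 10×18×P(18,0) = 180. Total = 180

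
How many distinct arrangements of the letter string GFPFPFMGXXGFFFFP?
16! / (3! × 3! × 2! × 1! × 7!) = 57657600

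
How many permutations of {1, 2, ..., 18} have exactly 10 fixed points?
Choose the 10 fixed points C(18,10) = 43758, derange the rest: !8 = Σ_{j=0}^{8} (-1)^j·8!/j! = 40320 - 40320 + 20160 - 6720 + 1680 - 336 + 56 - 8 + 1 = 14833. Product = 43758 × 14833 = 649062414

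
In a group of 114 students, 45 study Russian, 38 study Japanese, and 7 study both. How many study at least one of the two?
|A∪B| = |A| + |B| - |A∩B| = 45 + 38 - 7 = 76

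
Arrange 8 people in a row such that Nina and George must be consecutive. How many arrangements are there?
Treat the 2 as one block: (8-2+1)! × 2! = 5040 × 2 = 10080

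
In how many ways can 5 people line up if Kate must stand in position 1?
Fix one position: (5-1)! = 24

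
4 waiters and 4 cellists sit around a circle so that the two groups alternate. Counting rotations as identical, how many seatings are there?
Fix one of the waiters: (4-1)! ways for the remaining waiters, × 4! ways for the cellists = 6 × 24 = 144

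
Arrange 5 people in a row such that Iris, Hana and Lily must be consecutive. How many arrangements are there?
Treat the 3 as one block: (5-3+1)! × 3! = 6 × 6 = 36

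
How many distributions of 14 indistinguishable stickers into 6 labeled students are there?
C(14+6-1, 6-1) = C(19, 5) = 11628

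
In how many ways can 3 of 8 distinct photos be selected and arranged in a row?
P(8,3) = 8!/(8-3)! = 336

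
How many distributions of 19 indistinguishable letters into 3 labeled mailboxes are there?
C(19+3-1, 3-1) = C(21, 2) = 210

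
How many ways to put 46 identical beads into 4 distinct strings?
C(46+4-1, 4-1) = C(49, 3) = 18424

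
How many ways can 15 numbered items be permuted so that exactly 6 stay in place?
Choose the 6 fixed points C(15,6) = 5005, derange the rest: !9 = Σ_{j=0}^{9} (-1)^j·9!/j! = 362880 - 362880 + 181440 - 60480 + 15120 - 3024 + 504 - 72 + 9 - 1 = 133496. Product = 5005 × 133496 = 668147480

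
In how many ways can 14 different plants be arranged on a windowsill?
14! = 87178291200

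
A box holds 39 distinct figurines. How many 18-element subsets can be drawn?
C(39,18) = 39!/(18!×21!) = 62359143990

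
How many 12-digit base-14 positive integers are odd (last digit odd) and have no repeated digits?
Last∈{1,3,5,7,9,11,13}. Last=0: 0. Last nonzero: 7×12×P(12,10) = 20118067200. Total = 20118067200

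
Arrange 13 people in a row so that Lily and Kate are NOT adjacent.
Total - adjacent = 13! - (13-1)!×2 = 6227020800 - 958003200 = 5269017600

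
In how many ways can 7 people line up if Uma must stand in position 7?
Fix one position: (7-1)! = 720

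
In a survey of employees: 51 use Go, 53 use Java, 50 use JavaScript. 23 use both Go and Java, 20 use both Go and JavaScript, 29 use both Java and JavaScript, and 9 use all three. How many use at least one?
|A∪B∪C| = 51+53+50-23-20-29+9 = 91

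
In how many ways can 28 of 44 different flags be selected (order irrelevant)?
C(44,28) = 44!/(28!×16!) = 416714805914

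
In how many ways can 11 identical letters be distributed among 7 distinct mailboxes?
C(11+7-1, 7-1) = C(17, 6) = 12376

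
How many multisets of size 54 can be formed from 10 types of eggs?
C(54+10-1, 10-1) = C(63, 9) = 23667689815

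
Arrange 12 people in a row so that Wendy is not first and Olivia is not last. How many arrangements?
By inclusion-exclusion: 12! - 2×(12-1)! + (12-2)! = 479001600 - 79833600 + 3628800 = 402796800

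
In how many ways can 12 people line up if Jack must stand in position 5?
Fix one position: (12-1)! = 39916800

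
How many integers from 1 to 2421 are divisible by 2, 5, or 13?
⌊2421/2⌋+⌊2421/5⌋+⌊2421/13⌋ - ⌊2421/10⌋-⌊2421/26⌋-⌊2421/65⌋ + ⌊2421/130⌋ = 1210+484+186 - 242-93-37 + 18 = 1526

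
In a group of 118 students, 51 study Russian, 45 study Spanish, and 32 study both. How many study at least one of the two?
|A∪B| = |A| + |B| - |A∩B| = 51 + 45 - 32 = 64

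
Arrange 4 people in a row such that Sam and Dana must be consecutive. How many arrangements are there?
Treat the 2 as one block: (4-2+1)! × 2! = 6 × 2 = 12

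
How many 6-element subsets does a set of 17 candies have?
C(17,6) = 17!/(6!×11!) = 12376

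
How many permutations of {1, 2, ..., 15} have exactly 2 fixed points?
Choose the 2 fixed points C(15,2) = 105, derange the rest: !13 = Σ_{j=0}^{13} (-1)^j·13!/j! = 6227020800 - 6227020800 + 3113510400 - 1037836800 + 259459200 - 51891840 + 8648640 - 1235520 + 154440 - 17160 + 1716 - 156 + 13 - 1 = 2290792932. Product = 105 × 2290792932 = 240533257860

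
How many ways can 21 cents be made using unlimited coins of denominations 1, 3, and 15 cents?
Coefficient of x^21 in 1/(1-x^1) · 1/(1-x^3) · 1/(1-x^15). Case on j = number of 15-cent coins (j = 0..1); remainder r = 21 - 15j is made from {1,3} in ⌊r/3⌋+1 ways. r = 21, 6 → 8 + 3 = 11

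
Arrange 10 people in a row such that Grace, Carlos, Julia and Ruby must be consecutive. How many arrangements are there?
Treat the 4 as one block: (10-4+1)! × 4! = 5040 × 24 = 120960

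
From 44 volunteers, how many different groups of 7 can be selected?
C(44,7) = 44!/(7!×37!) = 38320568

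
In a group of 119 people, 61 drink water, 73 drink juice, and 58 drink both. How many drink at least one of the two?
|A∪B| = |A| + |B| - |A∩B| = 61 + 73 - 58 = 76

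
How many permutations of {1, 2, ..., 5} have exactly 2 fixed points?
Choose the 2 fixed points C(5,2) = 10, derange the rest: !3 = Σ_{j=0}^{3} (-1)^j·3!/j! = 6 - 6 + 3 - 1 = 2. Product = 10 × 2 = 20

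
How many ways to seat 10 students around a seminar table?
Circular: fix one position, arrange the rest. (10-1)! = 362880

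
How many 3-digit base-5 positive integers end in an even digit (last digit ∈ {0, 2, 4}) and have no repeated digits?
Last∈{0,2,4}. Last=0: 12. Last nonzero: 2×3×P(3,1) = 18. Total = 30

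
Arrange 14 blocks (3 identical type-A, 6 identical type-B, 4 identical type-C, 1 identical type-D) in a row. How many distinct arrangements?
14! / (3! × 6! × 4! × 1!) = 840840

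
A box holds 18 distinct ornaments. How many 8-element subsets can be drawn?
C(18,8) = 18!/(8!×10!) = 43758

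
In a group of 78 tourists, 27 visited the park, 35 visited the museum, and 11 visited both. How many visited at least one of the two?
|A∪B| = |A| + |B| - |A∩B| = 27 + 35 - 11 = 51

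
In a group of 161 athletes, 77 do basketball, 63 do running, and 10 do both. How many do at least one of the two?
|A∪B| = |A| + |B| - |A∩B| = 77 + 63 - 10 = 130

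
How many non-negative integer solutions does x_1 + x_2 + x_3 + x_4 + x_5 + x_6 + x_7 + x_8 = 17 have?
C(17+8-1, 8-1) = C(24, 7) = 346104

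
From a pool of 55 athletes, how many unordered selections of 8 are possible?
C(55,8) = 55!/(8!×47!) = 1217566350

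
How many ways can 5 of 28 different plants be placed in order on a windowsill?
P(28,5) = 28!/(28-5)! = 11793600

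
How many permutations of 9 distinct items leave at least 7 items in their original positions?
Exactly j fixed points: C(9,j)·!(9-j); sum over j ≥ 7 (derangement numbers via !m = (m-1)·(!(m-1) + !(m-2)): !0..!2 = 1, 0, 1). Σ_{j=7}^{9} C(9,j)·!(9-j) = C(9,7)·!2 + C(9,8)·!1 + C(9,9)·!0 = 36·1 + 9·0 + 1·1 = 37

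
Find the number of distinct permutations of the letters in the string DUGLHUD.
7! / (1! × 1! × 1! × 2! × 2!) = 1260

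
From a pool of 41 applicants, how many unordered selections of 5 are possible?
C(41,5) = 41!/(5!×36!) = 749398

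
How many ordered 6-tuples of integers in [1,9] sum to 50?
Coefficient of x^50 in (x + x² + ... + x^9)^6. By inclusion-exclusion on dice exceeding 9: Σ_j (-1)^j C(6,j)·C(50-1-9j, 5) = C(6,0)·C(49,5) - C(6,1)·C(40,5) + C(6,2)·C(31,5) - C(6,3)·C(22,5) + C(6,4)·C(13,5) = 1·1906884 - 6·658008 + 15·169911 - 20·26334 + 15·1287 = 126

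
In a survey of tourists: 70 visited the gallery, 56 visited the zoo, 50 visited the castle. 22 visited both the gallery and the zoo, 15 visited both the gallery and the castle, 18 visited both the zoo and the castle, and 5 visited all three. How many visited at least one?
|A∪B∪C| = 70+56+50-22-15-18+5 = 126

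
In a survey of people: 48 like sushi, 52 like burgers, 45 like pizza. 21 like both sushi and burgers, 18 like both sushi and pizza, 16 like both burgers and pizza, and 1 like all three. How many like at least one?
|A∪B∪C| = 48+52+45-21-18-16+1 = 91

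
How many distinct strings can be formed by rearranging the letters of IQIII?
5! / (4! × 1!) = 5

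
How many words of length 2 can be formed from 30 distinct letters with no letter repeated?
P(30,2) = 30!/(30-2)! = 870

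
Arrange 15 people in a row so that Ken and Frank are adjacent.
Treat as block: (15-1)! × 2! = 87178291200 × 2 = 174356582400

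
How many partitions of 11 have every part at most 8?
Let r_j(i) = number of partitions of i into parts ≤ j, for i = 0..11. r_1(i) = 1 for all i; r_j(i) = r_{j-1}(i) + r_j(i-j). Rows j = 2..8: ≤2: 1 1 2 2 3 3 4 4 5 5 6 6; ≤3: 1 1 2 3 4 5 7 8 10 12 14 16; ≤4: 1 1 2 3 5 6 9 11 15 18 23 27; ≤5: 1 1 2 3 5 7 10 13 18 23 30 37; ≤6: 1 1 2 3 5 7 11 14 20 26 35 44; ≤7: 1 1 2 3 5 7 11 15 21 28 38 49; ≤8: 1 1 2 3 5 7 11 15 22 29 40 52. r_8(11) = 52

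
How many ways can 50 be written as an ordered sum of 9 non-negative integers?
C(50+9-1, 9-1) = C(58, 8) = 1916797311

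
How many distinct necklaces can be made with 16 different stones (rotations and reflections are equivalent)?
(16-1)!/2 = 1307674368000/2 = 653837184000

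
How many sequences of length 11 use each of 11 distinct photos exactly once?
11! = 39916800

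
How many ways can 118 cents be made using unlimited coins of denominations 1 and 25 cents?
Coefficient of x^118 in 1/(1-x^1) · 1/(1-x^25). Use j coins of 25 for j = 0..⌊118/25⌋ = 4, the rest in 1s: 4 + 1 = 5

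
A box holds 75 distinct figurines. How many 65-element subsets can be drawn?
C(75,65) = 75!/(65!×10!) = 828931106355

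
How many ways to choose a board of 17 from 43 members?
C(43,17) = 43!/(17!×26!) = 421171648758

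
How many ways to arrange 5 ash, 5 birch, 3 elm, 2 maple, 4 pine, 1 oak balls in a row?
20! / (5! × 5! × 3! × 2! × 4! × 1!) = 586637251200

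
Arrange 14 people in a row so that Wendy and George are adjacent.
Treat as block: (14-1)! × 2! = 6227020800 × 2 = 12454041600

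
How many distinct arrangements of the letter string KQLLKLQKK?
9! / (3! × 4! × 2!) = 1260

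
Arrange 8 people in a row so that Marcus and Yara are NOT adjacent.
Total - adjacent = 8! - (8-1)!×2 = 40320 - 10080 = 30240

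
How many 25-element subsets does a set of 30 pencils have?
C(30,25) = 30!/(25!×5!) = 142506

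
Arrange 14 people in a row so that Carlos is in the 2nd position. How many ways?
Fix one position: (14-1)! = 6227020800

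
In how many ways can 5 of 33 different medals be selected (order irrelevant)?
C(33,5) = 33!/(5!×28!) = 237336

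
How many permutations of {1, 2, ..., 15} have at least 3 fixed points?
Exactly j fixed points: C(15,j)·!(15-j); sum over j ≥ 3 (derangement numbers via !m = (m-1)·(!(m-1) + !(m-2)): !0..!12 = 1, 0, 1, 2, 9, 44, 265, 1854, 14833, 133496, 1334961, 14684570, 176214841). Σ_{j=3}^{15} C(15,j)·!(15-j) = C(15,3)·!12 + C(15,4)·!11 + C(15,5)·!10 + C(15,6)·!9 + C(15,7)·!8 + C(15,8)·!7 + C(15,9)·!6 + C(15,10)·!5 + C(15,11)·!4 + C(15,12)·!3 + C(15,13)·!2 + C(15,14)·!1 + C(15,15)·!0 = 455·176214841 + 1365·14684570 + 3003·1334961 + 5005·133496 + 6435·14833 + 6435·1854 + 5005·265 + 3003·44 + 1365·9 + 455·2 + 105·1 + 15·0 + 1·1 = 105008078671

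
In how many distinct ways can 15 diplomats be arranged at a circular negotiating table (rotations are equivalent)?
Circular: fix one position, arrange the rest. (15-1)! = 87178291200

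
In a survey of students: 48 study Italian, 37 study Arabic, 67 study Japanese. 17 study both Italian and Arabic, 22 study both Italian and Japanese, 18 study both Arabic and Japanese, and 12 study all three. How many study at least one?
|A∪B∪C| = 48+37+67-17-22-18+12 = 107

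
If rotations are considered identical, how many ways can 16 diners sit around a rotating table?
Circular: fix one position, arrange the rest. (16-1)! = 1307674368000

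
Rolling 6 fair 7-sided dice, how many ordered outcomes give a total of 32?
Coefficient of x^32 in (x + x² + ... + x^7)^6. By inclusion-exclusion on dice exceeding 7: Σ_j (-1)^j C(6,j)·C(32-1-7j, 5) = C(6,0)·C(31,5) - C(6,1)·C(24,5) + C(6,2)·C(17,5) - C(6,3)·C(10,5) = 1·169911 - 6·42504 + 15·6188 - 20·252 = 2667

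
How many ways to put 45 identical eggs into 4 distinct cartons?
C(45+4-1, 4-1) = C(48, 3) = 17296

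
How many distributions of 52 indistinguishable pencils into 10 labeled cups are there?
C(52+10-1, 10-1) = C(61, 9) = 17341763505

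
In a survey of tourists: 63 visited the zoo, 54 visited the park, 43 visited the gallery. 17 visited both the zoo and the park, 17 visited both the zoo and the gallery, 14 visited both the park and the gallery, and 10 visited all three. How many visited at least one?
|A∪B∪C| = 63+54+43-17-17-14+10 = 122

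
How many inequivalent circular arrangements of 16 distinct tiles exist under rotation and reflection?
(16-1)!/2 = 1307674368000/2 = 653837184000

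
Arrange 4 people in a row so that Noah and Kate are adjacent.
Treat as block: (4-1)! × 2! = 6 × 2 = 12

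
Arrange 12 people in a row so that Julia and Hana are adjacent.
Treat as block: (12-1)! × 2! = 39916800 × 2 = 79833600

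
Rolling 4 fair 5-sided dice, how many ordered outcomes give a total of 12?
Coefficient of x^12 in (x + x² + ... + x^5)^4. By inclusion-exclusion on dice exceeding 5: Σ_j (-1)^j C(4,j)·C(12-1-5j, 3) = C(4,0)·C(11,3) - C(4,1)·C(6,3) = 1·165 - 4·20 = 85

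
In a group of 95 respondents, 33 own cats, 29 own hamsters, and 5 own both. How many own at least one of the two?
|A∪B| = |A| + |B| - |A∩B| = 33 + 29 - 5 = 57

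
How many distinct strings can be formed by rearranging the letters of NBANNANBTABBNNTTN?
17! / (3! × 4! × 3! × 7!) = 81681600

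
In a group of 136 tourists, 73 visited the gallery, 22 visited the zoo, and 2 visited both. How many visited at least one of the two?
|A∪B| = |A| + |B| - |A∩B| = 73 + 22 - 2 = 93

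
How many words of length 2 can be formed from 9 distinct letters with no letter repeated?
P(9,2) = 9!/(9-2)! = 72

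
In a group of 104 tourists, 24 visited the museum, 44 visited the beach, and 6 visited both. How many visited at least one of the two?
|A∪B| = |A| + |B| - |A∩B| = 24 + 44 - 6 = 62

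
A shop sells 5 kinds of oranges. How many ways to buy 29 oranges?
C(29+5-1, 5-1) = C(33, 4) = 40920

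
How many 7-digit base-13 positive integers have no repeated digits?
First digit: 12 choices (nonzero). Then descending: 12 × 12 × 11 × 10 × 9 × 8 × 7 = 7983360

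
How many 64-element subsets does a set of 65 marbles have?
C(65,64) = 65!/(64!×1!) = 65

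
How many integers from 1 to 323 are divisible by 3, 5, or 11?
⌊323/3⌋+⌊323/5⌋+⌊323/11⌋ - ⌊323/15⌋-⌊323/33⌋-⌊323/55⌋ + ⌊323/165⌋ = 107+64+29 - 21-9-5 + 1 = 166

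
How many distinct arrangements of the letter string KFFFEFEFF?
9! / (1! × 6! × 2!) = 252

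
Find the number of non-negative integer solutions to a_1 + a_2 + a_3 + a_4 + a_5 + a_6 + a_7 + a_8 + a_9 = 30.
C(30+9-1, 9-1) = C(38, 8) = 48903492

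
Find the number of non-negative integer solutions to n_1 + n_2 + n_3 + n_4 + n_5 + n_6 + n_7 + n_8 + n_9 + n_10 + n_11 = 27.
C(27+11-1, 11-1) = C(37, 10) = 348330136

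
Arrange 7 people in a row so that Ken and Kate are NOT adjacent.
Total - adjacent = 7! - (7-1)!×2 = 5040 - 1440 = 3600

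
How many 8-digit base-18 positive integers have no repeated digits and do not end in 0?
Last digit: 17 nonzero choices. First digit: 16 (nonzero, ≠last). Middle 6: P(16,6) = 5765760. Total = 1568286720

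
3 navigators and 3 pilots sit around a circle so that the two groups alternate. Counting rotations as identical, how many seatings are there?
Fix one of the navigators: (3-1)! ways for the remaining navigators, × 3! ways for the pilots = 2 × 6 = 12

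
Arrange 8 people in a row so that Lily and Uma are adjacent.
Treat as block: (8-1)! × 2! = 5040 × 2 = 10080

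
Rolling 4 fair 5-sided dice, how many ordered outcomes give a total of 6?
Coefficient of x^6 in (x + x² + ... + x^5)^4. By inclusion-exclusion on dice exceeding 5: Σ_j (-1)^j C(4,j)·C(6-1-5j, 3) = C(4,0)·C(5,3) = 1·10 = 10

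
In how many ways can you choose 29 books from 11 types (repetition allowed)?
C(29+11-1, 11-1) = C(39, 10) = 635745396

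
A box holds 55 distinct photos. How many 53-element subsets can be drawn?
C(55,53) = 55!/(53!×2!) = 1485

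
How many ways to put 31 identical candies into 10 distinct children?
C(31+10-1, 10-1) = C(40, 9) = 273438880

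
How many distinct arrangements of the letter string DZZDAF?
6! / (2! × 2! × 1! × 1!) = 180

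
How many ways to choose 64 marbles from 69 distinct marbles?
C(69,64) = 69!/(64!×5!) = 11238513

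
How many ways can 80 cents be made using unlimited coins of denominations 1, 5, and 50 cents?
Coefficient of x^80 in 1/(1-x^1) · 1/(1-x^5) · 1/(1-x^50). Case on j = number of 50-cent coins (j = 0..1); remainder r = 80 - 50j is made from {1,5} in ⌊r/5⌋+1 ways. r = 80, 30 → 17 + 7 = 24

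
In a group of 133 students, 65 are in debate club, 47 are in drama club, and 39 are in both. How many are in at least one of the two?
|A∪B| = |A| + |B| - |A∩B| = 65 + 47 - 39 = 73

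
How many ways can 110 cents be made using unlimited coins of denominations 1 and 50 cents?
Coefficient of x^110 in 1/(1-x^1) · 1/(1-x^50). Use j coins of 50 for j = 0..⌊110/50⌋ = 2, the rest in 1s: 2 + 1 = 3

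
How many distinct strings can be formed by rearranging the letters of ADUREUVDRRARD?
13! / (1! × 2! × 1! × 4! × 2! × 3!) = 10810800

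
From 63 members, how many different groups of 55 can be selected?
C(63,55) = 63!/(55!×8!) = 3872894697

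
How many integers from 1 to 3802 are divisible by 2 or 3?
⌊3802/2⌋ + ⌊3802/3⌋ - ⌊3802/6⌋ = 1901 + 1267 - 633 = 2535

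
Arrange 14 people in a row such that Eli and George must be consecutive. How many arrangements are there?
Treat the 2 as one block: (14-2+1)! × 2! = 6227020800 × 2 = 12454041600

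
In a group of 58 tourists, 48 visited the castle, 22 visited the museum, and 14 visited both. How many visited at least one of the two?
|A∪B| = |A| + |B| - |A∩B| = 48 + 22 - 14 = 56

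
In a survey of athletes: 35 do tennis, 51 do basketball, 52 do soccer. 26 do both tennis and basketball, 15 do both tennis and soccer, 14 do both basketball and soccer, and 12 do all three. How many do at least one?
|A∪B∪C| = 35+51+52-26-15-14+12 = 95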